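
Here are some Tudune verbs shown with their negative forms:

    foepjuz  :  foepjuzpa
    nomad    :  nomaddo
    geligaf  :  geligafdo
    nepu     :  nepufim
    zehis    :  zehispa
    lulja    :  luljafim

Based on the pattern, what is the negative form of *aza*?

azafim

The alternation tracks the final sound of the stem — -pa when the stem ends in a sibilant (*foepjuz*, *zehis*); -do when the stem ends in a non-sibilant consonant (*nomad*, *geligaf*); -fim when the stem ends in a vowel (*nepu*, *lulja*).
The final sound of *aza* is /a/, which is a vowel, so the suffix is -fim, giving *azafim*.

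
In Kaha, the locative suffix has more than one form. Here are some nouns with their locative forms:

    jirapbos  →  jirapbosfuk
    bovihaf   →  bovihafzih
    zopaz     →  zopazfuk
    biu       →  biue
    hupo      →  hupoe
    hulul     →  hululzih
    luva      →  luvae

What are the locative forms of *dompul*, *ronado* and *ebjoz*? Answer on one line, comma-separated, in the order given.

dompulzih, ronadoe, ebjozfuk

The pattern is sibilance of the final sound: -fuk when the stem ends in a sibilant (*jirapbos*, *zopaz*); -zih when the stem ends in a non-sibilant consonant (*bovihaf*, *hulul*); -e when the stem ends in a vowel (*biu*, *hupo*, *luva*).
Since the final sound of *dompul* is /l/ (a non-sibilant consonant), it takes -zih, giving *dompulzih*.
*ronado*: final sound = /o/, a vowel → -e → *ronadoe*.
*ebjoz* — final sound /z/ (a sibilant) → -fuk → *ebjozfuk*.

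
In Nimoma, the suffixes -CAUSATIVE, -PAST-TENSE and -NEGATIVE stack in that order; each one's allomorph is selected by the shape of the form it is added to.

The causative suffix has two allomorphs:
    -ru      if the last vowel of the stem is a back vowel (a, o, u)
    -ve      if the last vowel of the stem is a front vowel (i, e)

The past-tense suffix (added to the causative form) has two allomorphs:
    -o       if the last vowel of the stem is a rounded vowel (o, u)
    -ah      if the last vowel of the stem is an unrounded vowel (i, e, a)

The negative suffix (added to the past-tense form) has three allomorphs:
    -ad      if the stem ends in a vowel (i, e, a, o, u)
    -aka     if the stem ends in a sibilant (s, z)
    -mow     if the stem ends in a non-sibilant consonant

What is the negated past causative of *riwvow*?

riwvowruoad

*riwvow* — last vowel /o/ (a back vowel) → -ru → *riwvowru*.
The causative form *riwvowru* — last vowel /u/ (a rounded vowel) → -o → *riwvowruo*.
The past-tense form *riwvowruo* — final sound /o/ (a vowel) → -ad → *riwvowruoad*.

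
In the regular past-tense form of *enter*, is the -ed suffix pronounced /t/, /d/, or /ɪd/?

/d/

The stem *enter* ends in a voiced sound other than /d/.
The -ed suffix is realized as /ɪd/ after /t, d/; as /t/ after other voiceless consonants; and as /d/ after other voiced sounds.
So -ed on *enter* is pronounced /d/.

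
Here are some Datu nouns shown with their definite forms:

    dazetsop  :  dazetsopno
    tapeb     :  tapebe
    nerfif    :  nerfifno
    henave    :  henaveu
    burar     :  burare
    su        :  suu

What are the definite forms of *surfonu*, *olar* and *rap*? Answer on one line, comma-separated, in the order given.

surfonuu, olare, rapno

The pattern is voicing of the final sound: -no when the stem ends in a voiceless consonant (*dazetsop*, *nerfif*); -e when the stem ends in a voiced consonant (*tapeb*, *burar*); -u when the stem ends in a vowel (*henave*, *su*).
*surfonu* — final sound /u/ (a vowel) → -u → *surfonuu*.
*olar*: final sound = /r/, a voiced consonant → -e → *olare*.
*rap* — final sound /p/ (a voiceless consonant) → -no → *rapno*.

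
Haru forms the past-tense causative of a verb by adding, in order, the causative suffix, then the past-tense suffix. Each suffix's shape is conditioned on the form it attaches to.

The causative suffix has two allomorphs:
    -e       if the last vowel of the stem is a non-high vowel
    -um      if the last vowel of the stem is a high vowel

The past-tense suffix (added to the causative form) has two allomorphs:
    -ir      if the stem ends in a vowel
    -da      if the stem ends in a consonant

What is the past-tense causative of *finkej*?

finkejeir

The last vowel of *finkej* is /e/, which is a non-high vowel, so the causative suffix is -e, giving *finkeje*.
The final sound of the causative form *finkeje* is /e/, which is a vowel, so the past-tense suffix is -ir, giving *finkejeir*.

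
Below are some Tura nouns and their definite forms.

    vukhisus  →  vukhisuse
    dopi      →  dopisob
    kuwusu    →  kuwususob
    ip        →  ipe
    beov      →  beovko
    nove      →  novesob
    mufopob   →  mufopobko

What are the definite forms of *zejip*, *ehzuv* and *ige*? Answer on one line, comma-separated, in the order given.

zejipe, ehzuvko, igesob

The pattern is voicing of the final sound: -e when the stem ends in a voiceless consonant (*vukhisus*, *ip*); -ko when the stem ends in a voiced consonant (*beov*, *mufopob*); -sob when the stem ends in a vowel (*dopi*, *kuwusu*, *nove*).
*zejip*: final sound = /p/, a voiceless consonant → -e → *zejipe*.
The final sound of *ehzuv* is /v/, which is a voiced consonant, so the suffix is -ko, giving *ehzuvko*.
*ige*: final sound = /e/, a vowel → -sob → *igesob*.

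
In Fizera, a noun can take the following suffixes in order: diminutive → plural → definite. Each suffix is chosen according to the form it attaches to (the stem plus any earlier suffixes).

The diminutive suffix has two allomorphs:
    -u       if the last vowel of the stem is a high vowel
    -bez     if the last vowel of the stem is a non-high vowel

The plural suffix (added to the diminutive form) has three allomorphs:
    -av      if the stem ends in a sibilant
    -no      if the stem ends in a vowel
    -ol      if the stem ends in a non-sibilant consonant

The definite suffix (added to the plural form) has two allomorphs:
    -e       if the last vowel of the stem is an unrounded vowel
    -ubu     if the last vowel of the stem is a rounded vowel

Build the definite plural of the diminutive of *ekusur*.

*ekusur* — last vowel /u/ (a high vowel) → -u → *ekusuru*.
The diminutive form *ekusuru*: final sound = /u/, a vowel → -no → *ekusuruno*.
The last vowel of the plural form *ekusuruno* is /o/, which is a rounded vowel, so the definite suffix is -ubu, giving *ekusurunoubu*.

ekusurunoubu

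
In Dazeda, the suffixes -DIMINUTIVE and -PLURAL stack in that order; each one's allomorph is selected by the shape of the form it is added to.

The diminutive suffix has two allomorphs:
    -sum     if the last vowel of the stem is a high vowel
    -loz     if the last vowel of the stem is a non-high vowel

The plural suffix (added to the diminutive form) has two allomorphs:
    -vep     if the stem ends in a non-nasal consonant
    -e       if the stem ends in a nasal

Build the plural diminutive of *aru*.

Since the last vowel of *aru* is /u/ (a high vowel), it takes -sum, giving *arusum*.
The diminutive form *arusum* — final consonant /m/ (a nasal) → -e → *arusume*.

arusume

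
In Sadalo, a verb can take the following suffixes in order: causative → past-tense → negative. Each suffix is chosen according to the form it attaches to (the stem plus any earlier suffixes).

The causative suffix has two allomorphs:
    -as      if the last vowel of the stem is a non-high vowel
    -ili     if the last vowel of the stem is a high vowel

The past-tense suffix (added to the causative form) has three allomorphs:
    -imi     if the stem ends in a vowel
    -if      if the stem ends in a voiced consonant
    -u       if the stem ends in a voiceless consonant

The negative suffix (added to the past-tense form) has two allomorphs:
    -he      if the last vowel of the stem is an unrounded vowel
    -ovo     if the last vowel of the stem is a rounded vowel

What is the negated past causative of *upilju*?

upiljuiliimihe

Since the last vowel of *upilju* is /u/ (a high vowel), it takes -ili, giving *upiljuili*.
The causative form *upiljuili*: final sound = /i/, a vowel → -imi → *upiljuiliimi*.
The last vowel of the past-tense form *upiljuiliimi* is /i/, which is an unrounded vowel, so the negative suffix is -he, giving *upiljuiliimihe*.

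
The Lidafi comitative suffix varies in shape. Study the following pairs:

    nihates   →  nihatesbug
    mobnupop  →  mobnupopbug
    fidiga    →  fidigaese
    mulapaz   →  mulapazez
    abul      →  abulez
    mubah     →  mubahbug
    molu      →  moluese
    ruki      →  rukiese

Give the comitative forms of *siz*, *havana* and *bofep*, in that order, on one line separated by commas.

The alternation tracks the final sound of the stem — -bug when the stem ends in a voiceless consonant (*nihates*, *mobnupop*, *mubah*); -ez when the stem ends in a voiced consonant (*mulapaz*, *abul*); -ese when the stem ends in a vowel (*fidiga*, *molu*, *ruki*).
*siz*: final sound = /z/, a voiced consonant → -ez → *sizez*.
The final sound of *havana* is /a/, which is a vowel, so the suffix is -ese, giving *havanaese*.
Since the final sound of *bofep* is /p/ (a voiceless consonant), it takes -bug, giving *bofepbug*.

sizez, havanaese, bofepbug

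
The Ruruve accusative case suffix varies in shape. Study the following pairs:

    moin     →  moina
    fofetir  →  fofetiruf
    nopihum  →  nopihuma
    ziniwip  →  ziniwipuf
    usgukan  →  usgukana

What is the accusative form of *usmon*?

Looking at the final consonant of each stem: -a when the stem ends in a nasal (*moin*, *nopihum*, *usgukan*); -uf when the stem ends in a non-nasal consonant (*fofetir*, *ziniwip*).
Since the final consonant of *usmon* is /n/ (a nasal), it takes -a, giving *usmona*.

usmona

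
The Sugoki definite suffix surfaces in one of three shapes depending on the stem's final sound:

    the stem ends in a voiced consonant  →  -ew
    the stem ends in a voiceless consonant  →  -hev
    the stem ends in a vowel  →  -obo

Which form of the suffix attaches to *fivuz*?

*fivuz*: final sound = /z/, a voiced consonant → -ew.

-ew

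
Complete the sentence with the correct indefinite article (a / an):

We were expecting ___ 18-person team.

The indefinite article is chosen by the initial *sound* of the following word, not its spelling.
The number *18* is spoken "eighteen", beginning with /ˌeɪˈtiːn/ — a vowel sound.
So the article is *an*: We were expecting an 18-person team.

an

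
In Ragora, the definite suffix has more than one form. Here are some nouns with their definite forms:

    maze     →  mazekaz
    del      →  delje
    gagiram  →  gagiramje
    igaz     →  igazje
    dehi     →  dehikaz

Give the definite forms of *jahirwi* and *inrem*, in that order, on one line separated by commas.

Looking at the final sound of each stem: -je when the stem ends in a consonant (*del*, *gagiram*, *igaz*); -kaz when the stem ends in a vowel (*maze*, *dehi*).
Since the final sound of *jahirwi* is /i/ (a vowel), it takes -kaz, giving *jahirwikaz*.
*inrem*: final sound = /m/, a consonant → -je → *inremje*.

jahirwikaz, inremje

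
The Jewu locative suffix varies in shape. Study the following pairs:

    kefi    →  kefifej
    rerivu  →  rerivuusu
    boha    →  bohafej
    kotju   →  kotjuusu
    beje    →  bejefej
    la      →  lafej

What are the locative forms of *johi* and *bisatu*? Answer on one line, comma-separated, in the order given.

johifej, bisatuusu

The alternation tracks the last vowel of the stem — -usu when the last vowel of the stem is a rounded vowel (*rerivu*, *kotju*); -fej when the last vowel of the stem is an unrounded vowel (*kefi*, *boha*, *beje*, *la*).
The last vowel of *johi* is /i/, which is an unrounded vowel, so the suffix is -fej, giving *johifej*.
*bisatu*: last vowel = /u/, a rounded vowel → -usu → *bisatuusu*.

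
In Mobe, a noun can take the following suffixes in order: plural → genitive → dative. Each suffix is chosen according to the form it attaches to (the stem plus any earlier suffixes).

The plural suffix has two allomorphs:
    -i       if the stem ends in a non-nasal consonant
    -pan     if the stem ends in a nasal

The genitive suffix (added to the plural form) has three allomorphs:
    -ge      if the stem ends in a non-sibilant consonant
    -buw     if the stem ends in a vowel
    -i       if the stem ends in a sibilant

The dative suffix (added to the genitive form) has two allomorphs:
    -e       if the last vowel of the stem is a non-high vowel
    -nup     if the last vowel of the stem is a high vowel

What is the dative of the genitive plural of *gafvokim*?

*gafvokim*: final consonant = /m/, a nasal → -pan → *gafvokimpan*.
The plural form *gafvokimpan*: final sound = /n/, a non-sibilant consonant → -ge → *gafvokimpange*.
The last vowel of the genitive form *gafvokimpange* is /e/, which is a non-high vowel, so the dative suffix is -e, giving *gafvokimpangee*.

gafvokimpangee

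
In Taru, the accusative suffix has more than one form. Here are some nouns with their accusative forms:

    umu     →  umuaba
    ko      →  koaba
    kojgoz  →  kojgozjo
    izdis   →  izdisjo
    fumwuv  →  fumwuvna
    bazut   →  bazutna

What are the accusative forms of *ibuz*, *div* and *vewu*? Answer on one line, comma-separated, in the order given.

The alternation tracks the final sound of the stem — -jo when the stem ends in a sibilant (*kojgoz*, *izdis*); -na when the stem ends in a non-sibilant consonant (*fumwuv*, *bazut*); -aba when the stem ends in a vowel (*umu*, *ko*).
*ibuz*: final sound = /z/, a sibilant → -jo → *ibuzjo*.
The final sound of *div* is /v/, which is a non-sibilant consonant, so the suffix is -na, giving *divna*.
The final sound of *vewu* is /u/, which is a vowel, so the suffix is -aba, giving *vewuaba*.

ibuzjo, divna, vewuaba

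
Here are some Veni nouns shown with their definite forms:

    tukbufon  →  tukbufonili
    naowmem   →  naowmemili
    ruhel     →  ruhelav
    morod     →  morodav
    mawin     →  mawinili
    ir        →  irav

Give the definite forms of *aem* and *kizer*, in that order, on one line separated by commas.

aemili, kizerav

The alternation tracks the final consonant of the stem — -ili when the stem ends in a nasal (*tukbufon*, *naowmem*, *mawin*); -av when the stem ends in a non-nasal consonant (*ruhel*, *morod*, *ir*).
The final consonant of *aem* is /m/, which is a nasal, so the suffix is -ili, giving *aemili*.
Since the final consonant of *kizer* is /r/ (non-nasal), it takes -av, giving *kizerav*.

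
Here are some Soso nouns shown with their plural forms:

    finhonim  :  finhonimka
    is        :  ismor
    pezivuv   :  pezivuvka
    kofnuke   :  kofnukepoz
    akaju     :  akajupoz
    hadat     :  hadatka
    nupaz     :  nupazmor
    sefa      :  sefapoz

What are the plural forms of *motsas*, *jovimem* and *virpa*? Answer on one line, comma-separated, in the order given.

The suffix is conditioned by the final sound: -mor when the stem ends in a sibilant (*is*, *nupaz*); -ka when the stem ends in a non-sibilant consonant (*finhonim*, *pezivuv*, *hadat*); -poz when the stem ends in a vowel (*kofnuke*, *akaju*, *sefa*).
The final sound of *motsas* is /s/, which is a sibilant, so the suffix is -mor, giving *motsasmor*.
*jovimem*: final sound = /m/, a non-sibilant consonant → -ka → *jovimemka*.
The final sound of *virpa* is /a/, which is a vowel, so the suffix is -poz, giving *virpapoz*.

motsasmor, jovimemka, virpapoz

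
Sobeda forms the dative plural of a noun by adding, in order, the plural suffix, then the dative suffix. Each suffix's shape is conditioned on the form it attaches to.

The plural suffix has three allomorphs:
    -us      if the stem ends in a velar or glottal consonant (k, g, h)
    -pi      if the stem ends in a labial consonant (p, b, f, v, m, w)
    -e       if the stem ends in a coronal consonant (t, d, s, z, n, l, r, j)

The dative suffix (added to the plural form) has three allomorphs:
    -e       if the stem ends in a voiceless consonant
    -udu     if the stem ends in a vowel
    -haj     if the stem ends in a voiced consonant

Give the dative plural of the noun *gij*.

*gij*: final consonant = /j/, coronal → -e → *gije*.
Since the final sound of the plural form *gije* is /e/ (a vowel), it takes -udu, giving *gijeudu*.

gijeudu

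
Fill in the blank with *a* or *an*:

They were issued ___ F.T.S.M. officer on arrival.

The indefinite article is chosen by the initial *sound* of the following word, not its spelling.
The initialism *F.T.S.M.* is read letter by letter; the first letter, F, is pronounced /ɛf/, which begins with a vowel sound.
So the article is *an*: They were issued an F.T.S.M. officer on arrival.

an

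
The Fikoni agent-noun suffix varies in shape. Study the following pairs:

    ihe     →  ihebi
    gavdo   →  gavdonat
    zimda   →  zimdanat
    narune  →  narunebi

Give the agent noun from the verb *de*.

debi

Looking at the last vowel of each stem: -bi when the last vowel of the stem is a front vowel (*ihe*, *narune*); -nat when the last vowel of the stem is a back vowel (*gavdo*, *zimda*).
*de*: last vowel = /e/, a front vowel → -bi → *debi*.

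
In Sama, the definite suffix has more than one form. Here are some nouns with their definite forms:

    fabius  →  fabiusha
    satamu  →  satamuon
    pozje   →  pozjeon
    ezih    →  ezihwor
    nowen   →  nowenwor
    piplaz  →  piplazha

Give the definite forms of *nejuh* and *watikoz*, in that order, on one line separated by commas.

nejuhwor, watikozha

The alternation tracks the final sound of the stem — -ha when the stem ends in a sibilant (*fabius*, *piplaz*); -wor when the stem ends in a non-sibilant consonant (*ezih*, *nowen*); -on when the stem ends in a vowel (*satamu*, *pozje*).
*nejuh* — final sound /h/ (a non-sibilant consonant) → -wor → *nejuhwor*.
The final sound of *watikoz* is /z/, which is a sibilant, so the suffix is -ha, giving *watikozha*.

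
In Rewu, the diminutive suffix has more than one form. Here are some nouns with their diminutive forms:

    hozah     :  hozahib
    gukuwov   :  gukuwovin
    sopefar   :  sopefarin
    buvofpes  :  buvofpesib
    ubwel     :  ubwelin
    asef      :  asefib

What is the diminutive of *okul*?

The suffix is conditioned by the final consonant: -ib when the stem ends in a voiceless consonant (*hozah*, *buvofpes*, *asef*); -in when the stem ends in a voiced consonant (*gukuwov*, *sopefar*, *ubwel*).
*okul* — final consonant /l/ (voiced) → -in → *okulin*.

okulin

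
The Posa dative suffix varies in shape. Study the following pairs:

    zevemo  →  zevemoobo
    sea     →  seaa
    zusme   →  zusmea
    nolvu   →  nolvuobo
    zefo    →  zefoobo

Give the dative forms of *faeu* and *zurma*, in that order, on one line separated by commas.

faeuobo, zurmaa

The suffix is conditioned by the last vowel: -obo when the last vowel of the stem is a rounded vowel (*zevemo*, *nolvu*, *zefo*); -a when the last vowel of the stem is an unrounded vowel (*sea*, *zusme*).
*faeu* — last vowel /u/ (a rounded vowel) → -obo → *faeuobo*.
*zurma* — last vowel /a/ (an unrounded vowel) → -a → *zurmaa*.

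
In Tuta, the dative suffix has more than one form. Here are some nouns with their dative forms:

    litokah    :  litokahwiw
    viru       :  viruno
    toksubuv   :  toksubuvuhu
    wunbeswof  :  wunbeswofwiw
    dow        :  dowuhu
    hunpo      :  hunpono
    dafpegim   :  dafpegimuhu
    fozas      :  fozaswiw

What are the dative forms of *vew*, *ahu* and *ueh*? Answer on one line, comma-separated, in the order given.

The pattern is voicing of the final sound: -wiw when the stem ends in a voiceless consonant (*litokah*, *wunbeswof*, *fozas*); -uhu when the stem ends in a voiced consonant (*toksubuv*, *dow*, *dafpegim*); -no when the stem ends in a vowel (*viru*, *hunpo*).
*vew*: final sound = /w/, a voiced consonant → -uhu → *vewuhu*.
Since the final sound of *ahu* is /u/ (a vowel), it takes -no, giving *ahuno*.
Since the final sound of *ueh* is /h/ (a voiceless consonant), it takes -wiw, giving *uehwiw*.

vewuhu, ahuno, uehwiw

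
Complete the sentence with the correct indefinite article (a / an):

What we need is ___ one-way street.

a

The indefinite article is chosen by the initial *sound* of the following word, not its spelling.
*one-way* begins with the sound /wʌ/ (*one* pronounced /wʌn/) — a consonant sound.
So the article is *a*: What we need is a one-way street.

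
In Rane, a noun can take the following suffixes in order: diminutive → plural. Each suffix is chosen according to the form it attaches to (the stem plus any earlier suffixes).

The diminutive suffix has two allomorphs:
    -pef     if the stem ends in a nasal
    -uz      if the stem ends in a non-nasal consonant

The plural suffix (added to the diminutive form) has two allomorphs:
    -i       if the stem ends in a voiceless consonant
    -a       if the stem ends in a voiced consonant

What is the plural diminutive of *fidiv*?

The final consonant of *fidiv* is /v/, which is non-nasal, so the diminutive suffix is -uz, giving *fidivuz*.
The diminutive form *fidivuz* — final consonant /z/ (voiced) → -a → *fidivuza*.

fidivuza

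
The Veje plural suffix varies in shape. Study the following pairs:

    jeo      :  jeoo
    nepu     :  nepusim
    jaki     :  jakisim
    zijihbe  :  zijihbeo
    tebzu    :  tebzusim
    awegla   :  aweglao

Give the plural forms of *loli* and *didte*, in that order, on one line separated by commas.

lolisim, didteo

Looking at the last vowel of each stem: -sim when the last vowel of the stem is a high vowel (*nepu*, *jaki*, *tebzu*); -o when the last vowel of the stem is a non-high vowel (*jeo*, *zijihbe*, *awegla*).
*loli*: last vowel = /i/, a high vowel → -sim → *lolisim*.
*didte* — last vowel /e/ (a non-high vowel) → -o → *didteo*.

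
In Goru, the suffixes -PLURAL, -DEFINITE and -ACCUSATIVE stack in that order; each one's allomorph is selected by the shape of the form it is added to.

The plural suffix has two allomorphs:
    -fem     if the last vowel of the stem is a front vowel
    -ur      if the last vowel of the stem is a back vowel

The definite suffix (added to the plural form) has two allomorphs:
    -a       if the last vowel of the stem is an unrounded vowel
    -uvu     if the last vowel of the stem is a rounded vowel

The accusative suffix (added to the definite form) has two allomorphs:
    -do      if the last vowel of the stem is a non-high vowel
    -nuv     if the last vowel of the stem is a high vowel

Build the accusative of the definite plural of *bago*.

The last vowel of *bago* is /o/, which is a back vowel, so the plural suffix is -ur, giving *bagour*.
The plural form *bagour*: last vowel = /u/, a rounded vowel → -uvu → *bagouruvu*.
The last vowel of the definite form *bagouruvu* is /u/, which is a high vowel, so the accusative suffix is -nuv, giving *bagouruvunuv*.

bagouruvunuv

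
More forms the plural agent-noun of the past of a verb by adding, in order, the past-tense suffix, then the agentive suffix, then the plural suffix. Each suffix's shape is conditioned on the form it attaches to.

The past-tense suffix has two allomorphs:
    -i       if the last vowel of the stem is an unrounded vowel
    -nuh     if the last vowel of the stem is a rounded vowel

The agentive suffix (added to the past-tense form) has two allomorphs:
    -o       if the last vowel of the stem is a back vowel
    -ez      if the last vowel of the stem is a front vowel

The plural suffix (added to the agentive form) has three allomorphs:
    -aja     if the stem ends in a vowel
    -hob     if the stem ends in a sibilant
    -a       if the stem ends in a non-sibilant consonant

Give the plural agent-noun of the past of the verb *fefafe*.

fefafeiezhob

The last vowel of *fefafe* is /e/, which is an unrounded vowel, so the past-tense suffix is -i, giving *fefafei*.
The past-tense form *fefafei* — last vowel /i/ (a front vowel) → -ez → *fefafeiez*.
The agentive form *fefafeiez*: final sound = /z/, a sibilant → -hob → *fefafeiezhob*.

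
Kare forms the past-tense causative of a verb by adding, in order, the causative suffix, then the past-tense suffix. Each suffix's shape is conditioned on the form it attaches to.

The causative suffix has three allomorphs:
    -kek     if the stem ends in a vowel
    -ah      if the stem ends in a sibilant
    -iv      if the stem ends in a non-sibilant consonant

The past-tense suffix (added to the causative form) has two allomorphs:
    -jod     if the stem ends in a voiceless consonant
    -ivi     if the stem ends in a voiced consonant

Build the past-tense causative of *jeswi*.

jeswikekjod

The final sound of *jeswi* is /i/, which is a vowel, so the causative suffix is -kek, giving *jeswikek*.
The causative form *jeswikek*: final consonant = /k/, voiceless → -jod → *jeswikekjod*.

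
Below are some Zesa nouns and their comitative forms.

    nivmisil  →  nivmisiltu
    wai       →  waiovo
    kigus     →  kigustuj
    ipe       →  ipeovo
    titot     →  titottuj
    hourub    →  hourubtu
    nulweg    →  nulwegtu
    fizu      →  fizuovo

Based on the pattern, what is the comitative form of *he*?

heovo

The alternation tracks the final sound of the stem — -tuj when the stem ends in a voiceless consonant (*kigus*, *titot*); -tu when the stem ends in a voiced consonant (*nivmisil*, *hourub*, *nulweg*); -ovo when the stem ends in a vowel (*wai*, *ipe*, *fizu*).
*he*: final sound = /e/, a vowel → -ovo → *heovo*.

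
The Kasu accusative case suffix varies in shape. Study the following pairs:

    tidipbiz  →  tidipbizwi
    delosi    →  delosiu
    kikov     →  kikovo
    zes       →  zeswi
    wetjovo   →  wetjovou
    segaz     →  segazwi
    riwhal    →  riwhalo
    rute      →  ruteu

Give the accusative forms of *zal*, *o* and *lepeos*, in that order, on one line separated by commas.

zalo, ou, lepeoswi

The pattern is sibilance of the final sound: -wi when the stem ends in a sibilant (*tidipbiz*, *zes*, *segaz*); -o when the stem ends in a non-sibilant consonant (*kikov*, *riwhal*); -u when the stem ends in a vowel (*delosi*, *wetjovo*, *rute*).
*zal*: final sound = /l/, a non-sibilant consonant → -o → *zalo*.
*o*: final sound = /o/, a vowel → -u → *ou*.
*lepeos*: final sound = /s/, a sibilant → -wi → *lepeoswi*.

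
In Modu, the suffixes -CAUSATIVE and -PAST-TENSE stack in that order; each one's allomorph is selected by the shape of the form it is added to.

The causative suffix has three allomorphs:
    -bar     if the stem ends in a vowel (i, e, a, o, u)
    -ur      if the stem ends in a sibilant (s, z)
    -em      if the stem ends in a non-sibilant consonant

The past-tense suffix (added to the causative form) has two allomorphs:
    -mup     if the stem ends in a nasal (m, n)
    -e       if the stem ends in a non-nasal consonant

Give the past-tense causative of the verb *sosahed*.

sosahedemmup

*sosahed* — final sound /d/ (a non-sibilant consonant) → -em → *sosahedem*.
The causative form *sosahedem* — final consonant /m/ (a nasal) → -mup → *sosahedemmup*.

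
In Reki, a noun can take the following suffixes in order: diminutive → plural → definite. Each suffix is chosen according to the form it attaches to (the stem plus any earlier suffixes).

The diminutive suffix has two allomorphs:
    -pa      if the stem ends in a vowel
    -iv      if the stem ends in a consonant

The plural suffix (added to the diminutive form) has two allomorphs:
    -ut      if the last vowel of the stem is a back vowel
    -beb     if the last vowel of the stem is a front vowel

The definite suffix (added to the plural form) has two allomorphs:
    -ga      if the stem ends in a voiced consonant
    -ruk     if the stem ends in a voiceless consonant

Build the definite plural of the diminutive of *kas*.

The final sound of *kas* is /s/, which is a consonant, so the diminutive suffix is -iv, giving *kasiv*.
The diminutive form *kasiv* — last vowel /i/ (a front vowel) → -beb → *kasivbeb*.
Since the final consonant of the plural form *kasivbeb* is /b/ (voiced), it takes -ga, giving *kasivbebga*.

kasivbebga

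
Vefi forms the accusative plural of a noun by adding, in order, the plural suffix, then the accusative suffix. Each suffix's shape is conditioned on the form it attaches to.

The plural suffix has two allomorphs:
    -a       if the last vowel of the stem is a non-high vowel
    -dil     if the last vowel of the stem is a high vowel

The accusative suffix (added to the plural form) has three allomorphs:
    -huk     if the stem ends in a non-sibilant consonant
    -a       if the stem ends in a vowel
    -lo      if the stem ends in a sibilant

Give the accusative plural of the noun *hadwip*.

hadwipdilhuk

*hadwip*: last vowel = /i/, a high vowel → -dil → *hadwipdil*.
The plural form *hadwipdil*: final sound = /l/, a non-sibilant consonant → -huk → *hadwipdilhuk*.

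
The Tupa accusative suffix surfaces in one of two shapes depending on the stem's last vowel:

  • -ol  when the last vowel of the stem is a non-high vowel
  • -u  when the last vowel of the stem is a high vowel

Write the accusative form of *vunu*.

Since the last vowel of *vunu* is /u/ (a high vowel), it takes -u, giving *vunuu*.

vunuu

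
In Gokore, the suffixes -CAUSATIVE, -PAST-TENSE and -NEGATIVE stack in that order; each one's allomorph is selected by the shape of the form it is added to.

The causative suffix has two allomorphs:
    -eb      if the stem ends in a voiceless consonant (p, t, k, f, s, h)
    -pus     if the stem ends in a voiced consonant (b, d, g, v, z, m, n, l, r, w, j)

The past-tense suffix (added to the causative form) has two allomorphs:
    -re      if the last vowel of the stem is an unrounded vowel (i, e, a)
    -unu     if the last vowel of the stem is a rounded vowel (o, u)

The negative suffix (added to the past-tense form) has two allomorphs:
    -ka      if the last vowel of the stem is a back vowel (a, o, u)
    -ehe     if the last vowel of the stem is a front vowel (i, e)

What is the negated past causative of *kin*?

The final consonant of *kin* is /n/, which is voiced, so the causative suffix is -pus, giving *kinpus*.
The causative form *kinpus*: last vowel = /u/, a rounded vowel → -unu → *kinpusunu*.
Since the last vowel of the past-tense form *kinpusunu* is /u/ (a back vowel), it takes -ka, giving *kinpusunuka*.

kinpusunuka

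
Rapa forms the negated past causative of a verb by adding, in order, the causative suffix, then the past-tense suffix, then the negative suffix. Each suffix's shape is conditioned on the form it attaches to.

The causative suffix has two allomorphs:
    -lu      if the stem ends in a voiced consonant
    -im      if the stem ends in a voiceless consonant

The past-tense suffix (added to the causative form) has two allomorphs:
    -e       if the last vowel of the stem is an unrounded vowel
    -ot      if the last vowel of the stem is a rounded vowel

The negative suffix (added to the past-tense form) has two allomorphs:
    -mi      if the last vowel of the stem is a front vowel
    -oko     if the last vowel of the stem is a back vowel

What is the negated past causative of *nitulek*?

nitulekimemi

Since the final consonant of *nitulek* is /k/ (voiceless), it takes -im, giving *nitulekim*.
The last vowel of the causative form *nitulekim* is /i/, which is an unrounded vowel, so the past-tense suffix is -e, giving *nitulekime*.
The past-tense form *nitulekime* — last vowel /e/ (a front vowel) → -mi → *nitulekimemi*.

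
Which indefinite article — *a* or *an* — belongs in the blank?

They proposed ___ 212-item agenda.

a

The indefinite article is chosen by the initial *sound* of the following word, not its spelling.
The number *212* is spoken "two hundred …", beginning with /tuː/ — a consonant sound.
So the article is *a*: They proposed a 212-item agenda.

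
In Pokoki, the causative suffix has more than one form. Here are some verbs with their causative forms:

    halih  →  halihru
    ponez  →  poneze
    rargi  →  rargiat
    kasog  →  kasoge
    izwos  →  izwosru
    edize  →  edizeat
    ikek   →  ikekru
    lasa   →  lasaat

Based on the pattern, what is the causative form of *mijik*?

The suffix is conditioned by the final sound: -ru when the stem ends in a voiceless consonant (*halih*, *izwos*, *ikek*); -e when the stem ends in a voiced consonant (*ponez*, *kasog*); -at when the stem ends in a vowel (*rargi*, *edize*, *lasa*).
*mijik*: final sound = /k/, a voiceless consonant → -ru → *mijikru*.

mijikru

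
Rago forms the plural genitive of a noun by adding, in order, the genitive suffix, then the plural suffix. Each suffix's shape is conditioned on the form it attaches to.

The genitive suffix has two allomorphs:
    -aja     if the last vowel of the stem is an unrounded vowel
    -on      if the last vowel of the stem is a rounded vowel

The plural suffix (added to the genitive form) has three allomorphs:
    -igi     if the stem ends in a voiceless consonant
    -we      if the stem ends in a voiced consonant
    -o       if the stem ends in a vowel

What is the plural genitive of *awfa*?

awfaajao

Since the last vowel of *awfa* is /a/ (an unrounded vowel), it takes -aja, giving *awfaaja*.
The genitive form *awfaaja* — final sound /a/ (a vowel) → -o → *awfaajao*.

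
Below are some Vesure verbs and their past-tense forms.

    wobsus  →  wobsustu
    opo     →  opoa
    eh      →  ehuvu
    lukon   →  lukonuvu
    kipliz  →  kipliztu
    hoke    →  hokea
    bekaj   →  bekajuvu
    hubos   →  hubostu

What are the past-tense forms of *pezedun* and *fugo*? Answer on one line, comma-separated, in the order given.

pezedunuvu, fugoa

The suffix is conditioned by the final sound: -tu when the stem ends in a sibilant (*wobsus*, *kipliz*, *hubos*); -uvu when the stem ends in a non-sibilant consonant (*eh*, *lukon*, *bekaj*); -a when the stem ends in a vowel (*opo*, *hoke*).
The final sound of *pezedun* is /n/, which is a non-sibilant consonant, so the suffix is -uvu, giving *pezedunuvu*.
Since the final sound of *fugo* is /o/ (a vowel), it takes -a, giving *fugoa*.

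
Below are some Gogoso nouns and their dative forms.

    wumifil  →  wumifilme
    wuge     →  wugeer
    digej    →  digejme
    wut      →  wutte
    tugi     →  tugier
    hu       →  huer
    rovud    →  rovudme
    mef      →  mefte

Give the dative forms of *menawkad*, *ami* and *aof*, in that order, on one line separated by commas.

The pattern is voicing of the final sound: -te when the stem ends in a voiceless consonant (*wut*, *mef*); -me when the stem ends in a voiced consonant (*wumifil*, *digej*, *rovud*); -er when the stem ends in a vowel (*wuge*, *tugi*, *hu*).
The final sound of *menawkad* is /d/, which is a voiced consonant, so the suffix is -me, giving *menawkadme*.
Since the final sound of *ami* is /i/ (a vowel), it takes -er, giving *amier*.
*aof*: final sound = /f/, a voiceless consonant → -te → *aofte*.

menawkadme, amier, aofte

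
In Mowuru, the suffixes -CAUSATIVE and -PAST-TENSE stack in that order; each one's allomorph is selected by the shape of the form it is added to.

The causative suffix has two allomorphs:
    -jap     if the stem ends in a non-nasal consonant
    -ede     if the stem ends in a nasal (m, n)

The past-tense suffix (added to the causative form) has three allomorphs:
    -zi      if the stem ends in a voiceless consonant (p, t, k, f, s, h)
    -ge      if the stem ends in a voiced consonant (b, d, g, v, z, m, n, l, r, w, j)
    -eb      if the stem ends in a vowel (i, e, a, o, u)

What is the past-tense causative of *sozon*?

sozonedeeb

*sozon*: final consonant = /n/, a nasal → -ede → *sozonede*.
Since the final sound of the causative form *sozonede* is /e/ (a vowel), it takes -eb, giving *sozonedeeb*.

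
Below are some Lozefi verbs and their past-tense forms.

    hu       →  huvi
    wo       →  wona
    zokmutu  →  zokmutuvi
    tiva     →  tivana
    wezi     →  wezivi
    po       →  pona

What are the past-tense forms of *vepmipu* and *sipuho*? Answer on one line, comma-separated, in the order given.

The pattern is height harmony: -vi when the last vowel of the stem is a high vowel (*hu*, *zokmutu*, *wezi*); -na when the last vowel of the stem is a non-high vowel (*wo*, *tiva*, *po*).
*vepmipu* — last vowel /u/ (a high vowel) → -vi → *vepmipuvi*.
*sipuho* — last vowel /o/ (a non-high vowel) → -na → *sipuhona*.

vepmipuvi, sipuhona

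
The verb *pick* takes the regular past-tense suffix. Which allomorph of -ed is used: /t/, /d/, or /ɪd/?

/t/

The stem *pick* ends in a voiceless consonant other than /t/.
The -ed suffix is realized as /ɪd/ after /t, d/; as /t/ after other voiceless consonants; and as /d/ after other voiced sounds.
So -ed on *pick* is pronounced /t/.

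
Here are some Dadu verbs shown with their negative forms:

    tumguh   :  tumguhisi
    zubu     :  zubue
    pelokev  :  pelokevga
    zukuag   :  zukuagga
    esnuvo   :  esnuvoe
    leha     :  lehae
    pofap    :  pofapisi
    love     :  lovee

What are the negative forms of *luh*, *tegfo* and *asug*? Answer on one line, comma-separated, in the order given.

luhisi, tegfoe, asugga

The suffix is conditioned by the final sound: -isi when the stem ends in a voiceless consonant (*tumguh*, *pofap*); -ga when the stem ends in a voiced consonant (*pelokev*, *zukuag*); -e when the stem ends in a vowel (*zubu*, *esnuvo*, *leha*, *love*).
The final sound of *luh* is /h/, which is a voiceless consonant, so the suffix is -isi, giving *luhisi*.
The final sound of *tegfo* is /o/, which is a vowel, so the suffix is -e, giving *tegfoe*.
*asug*: final sound = /g/, a voiced consonant → -ga → *asugga*.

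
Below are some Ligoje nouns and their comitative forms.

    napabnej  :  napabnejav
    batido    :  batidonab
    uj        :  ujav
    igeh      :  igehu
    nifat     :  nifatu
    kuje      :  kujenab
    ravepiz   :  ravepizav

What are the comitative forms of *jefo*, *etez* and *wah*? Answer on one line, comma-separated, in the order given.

Looking at the final sound of each stem: -u when the stem ends in a voiceless consonant (*igeh*, *nifat*); -av when the stem ends in a voiced consonant (*napabnej*, *uj*, *ravepiz*); -nab when the stem ends in a vowel (*batido*, *kuje*).
*jefo*: final sound = /o/, a vowel → -nab → *jefonab*.
*etez* — final sound /z/ (a voiced consonant) → -av → *etezav*.
*wah*: final sound = /h/, a voiceless consonant → -u → *wahu*.

jefonab, etezav, wahu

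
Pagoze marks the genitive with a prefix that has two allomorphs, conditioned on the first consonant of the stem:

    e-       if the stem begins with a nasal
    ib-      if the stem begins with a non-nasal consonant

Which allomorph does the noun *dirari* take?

ib-

*dirari*: first consonant = /d/, non-nasal → ib-.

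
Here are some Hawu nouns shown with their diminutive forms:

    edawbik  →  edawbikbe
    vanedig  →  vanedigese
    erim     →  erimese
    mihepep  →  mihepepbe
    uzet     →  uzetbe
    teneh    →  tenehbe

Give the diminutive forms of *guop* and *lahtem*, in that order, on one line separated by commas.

guopbe, lahtemese

Looking at the final consonant of each stem: -be when the stem ends in a voiceless consonant (*edawbik*, *mihepep*, *uzet*, *teneh*); -ese when the stem ends in a voiced consonant (*vanedig*, *erim*).
*guop*: final consonant = /p/, voiceless → -be → *guopbe*.
Since the final consonant of *lahtem* is /m/ (voiced), it takes -ese, giving *lahtemese*.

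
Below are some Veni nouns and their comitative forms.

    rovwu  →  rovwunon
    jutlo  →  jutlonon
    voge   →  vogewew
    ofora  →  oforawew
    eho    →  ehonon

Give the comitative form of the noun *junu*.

Looking at the last vowel of each stem: -non when the last vowel of the stem is a rounded vowel (*rovwu*, *jutlo*, *eho*); -wew when the last vowel of the stem is an unrounded vowel (*voge*, *ofora*).
*junu*: last vowel = /u/, a rounded vowel → -non → *jununon*.

jununon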